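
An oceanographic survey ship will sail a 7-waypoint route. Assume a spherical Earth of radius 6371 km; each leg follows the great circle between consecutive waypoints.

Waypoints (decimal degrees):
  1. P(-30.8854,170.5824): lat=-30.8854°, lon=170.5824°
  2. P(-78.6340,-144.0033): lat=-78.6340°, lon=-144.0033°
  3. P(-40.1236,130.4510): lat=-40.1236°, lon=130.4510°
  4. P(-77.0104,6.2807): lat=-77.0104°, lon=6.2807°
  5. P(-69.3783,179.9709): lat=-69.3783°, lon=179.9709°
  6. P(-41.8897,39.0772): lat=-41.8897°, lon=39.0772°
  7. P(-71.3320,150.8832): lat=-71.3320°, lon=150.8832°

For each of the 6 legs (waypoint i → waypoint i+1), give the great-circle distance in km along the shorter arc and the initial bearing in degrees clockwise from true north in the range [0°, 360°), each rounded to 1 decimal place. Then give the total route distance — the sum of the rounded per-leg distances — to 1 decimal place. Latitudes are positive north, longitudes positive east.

Leg 1: dist=5730.9 km, bearing=169.7°
Leg 2: dist=5553.8 km, bearing=264.8°
Leg 3: dist=6438.1 km, bearing=192.7°
Leg 4: dist=3731.9 km, bearing=176.0°
Leg 5: dist=7235.8 km, bearing=211.2°
Leg 6: dist=6342.5 km, bearing=159.3°
Total: 35033.0 km

Leg 1: φ1=-0.5390519, φ2=-1.3724222, Δφ=-0.8333703, Δλ=-5.4905562 rad; a=sin²(Δφ/2)+cosφ1·cosφ2·sin²(Δλ/2)=0.1890099265; c=2·atan2(√a, √(1-a))=0.899527339; dist=6371·c=5730.889 ≈ 5730.9 km; running total=5730.9 km
Leg 1 bearing: y=sinΔλ·cosφ2=0.14035749, x=cosφ1·sinφ2-sinφ1·cosφ2·cosΔλ=-0.77035088; θ=atan2(y, x)=169.6740° ≈ 169.7°
Leg 2: φ1=-1.3724222, φ2=-0.7002889, Δφ=0.6721333, Δλ=4.7901312 rad; a=sin²(Δφ/2)+cosφ1·cosφ2·sin²(Δλ/2)=0.1782481648; c=2·atan2(√a, √(1-a))=0.871729508; dist=6371·c=5553.789 ≈ 5553.8 km; running total=11284.7 km
Leg 2 bearing: y=sinΔλ·cosφ2=-0.76234645, x=cosφ1·sinφ2-sinφ1·cosφ2·cosΔλ=-0.06878162; θ=atan2(y, x)=-95.1555° <0 so +360° → 264.8445° ≈ 264.8°
Leg 3: φ1=-0.7002889, φ2=-1.3440850, Δφ=-0.6437961, Δλ=-2.1671806 rad; a=sin²(Δφ/2)+cosφ1·cosφ2·sin²(Δλ/2)=0.2342931588; c=2·atan2(√a, √(1-a))=1.010527808; dist=6371·c=6438.073 ≈ 6438.1 km; running total=17722.8 km
Leg 3 bearing: y=sinΔλ·cosφ2=-0.18597183, x=cosφ1·sinφ2-sinφ1·cosφ2·cosΔλ=-0.82644660; θ=atan2(y, x)=-167.3182° <0 so +360° → 192.6818° ≈ 192.7°
Leg 4: φ1=-1.3440850, φ2=-1.2108798, Δφ=0.1332053, Δλ=3.0314659 rad; a=sin²(Δφ/2)+cosφ1·cosφ2·sin²(Δλ/2)=0.0833541755; c=2·atan2(√a, √(1-a))=0.585760949; dist=6371·c=3731.883 ≈ 3731.9 km; running total=21454.7 km
Leg 4 bearing: y=sinΔλ·cosφ2=0.03870788, x=cosφ1·sinφ2-sinφ1·cosφ2·cosΔλ=-0.55147686; θ=atan2(y, x)=175.9850° ≈ 176.0°
Leg 5: φ1=-1.2108798, φ2=-0.7311132, Δφ=0.4797666, Δλ=-2.4590590 rad; a=sin²(Δφ/2)+cosφ1·cosφ2·sin²(Δλ/2)=0.2892667579; c=2·atan2(√a, √(1-a))=1.135734484; dist=6371·c=7235.764 ≈ 7235.8 km; running total=28690.5 km
Leg 5 bearing: y=sinΔλ·cosφ2=-0.46955851, x=cosφ1·sinφ2-sinφ1·cosφ2·cosΔλ=-0.77580977; θ=atan2(y, x)=-148.8156° <0 so +360° → 211.1844° ≈ 211.2°
Leg 6: φ1=-0.7311132, φ2=-1.2449783, Δφ=-0.5138651, Δλ=1.9513828 rad; a=sin²(Δφ/2)+cosφ1·cosφ2·sin²(Δλ/2)=0.2279711697; c=2·atan2(√a, √(1-a))=0.995530727; dist=6371·c=6342.526 ≈ 6342.5 km; running total=35033.0 km
Leg 6 bearing: y=sinΔλ·cosφ2=0.29718093, x=cosφ1·sinφ2-sinφ1·cosφ2·cosΔλ=-0.78465582; θ=atan2(y, x)=159.2563° ≈ 159.3°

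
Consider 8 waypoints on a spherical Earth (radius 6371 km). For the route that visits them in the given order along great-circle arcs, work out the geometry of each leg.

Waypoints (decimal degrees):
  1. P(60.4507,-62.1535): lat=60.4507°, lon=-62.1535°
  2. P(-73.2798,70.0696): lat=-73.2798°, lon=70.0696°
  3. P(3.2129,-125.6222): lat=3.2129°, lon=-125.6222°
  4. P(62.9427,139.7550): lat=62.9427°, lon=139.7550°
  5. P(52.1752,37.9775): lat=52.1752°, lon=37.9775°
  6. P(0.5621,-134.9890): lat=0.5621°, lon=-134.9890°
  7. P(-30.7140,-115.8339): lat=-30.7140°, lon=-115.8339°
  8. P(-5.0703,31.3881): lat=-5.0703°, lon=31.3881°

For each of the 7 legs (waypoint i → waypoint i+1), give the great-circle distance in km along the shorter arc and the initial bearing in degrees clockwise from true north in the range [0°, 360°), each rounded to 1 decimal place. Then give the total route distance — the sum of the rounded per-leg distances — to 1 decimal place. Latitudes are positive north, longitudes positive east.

Leg 1: φ1=1.0550638, φ2=-1.2789738, Δφ=-2.3340375, Δλ=2.3077284 rad; a=sin²(Δφ/2)+cosφ1·cosφ2·sin²(Δλ/2)=0.9642506133; c=2·atan2(√a, √(1-a))=2.761152347; dist=6371·c=17591.302 ≈ 17591.3 km; running total=17591.3 km
Leg 1 bearing: y=sinΔλ·cosφ2=0.21305021, x=cosφ1·sinφ2-sinφ1·cosφ2·cosΔλ=-0.30413004; θ=atan2(y, x)=144.9879° ≈ 145.0°
Leg 2: φ1=-1.2789738, φ2=0.0560757, Δφ=1.3350495, Δλ=-3.4154662 rad; a=sin²(Δφ/2)+cosφ1·cosφ2·sin²(Δλ/2)=0.6651085887; c=2·atan2(√a, √(1-a))=1.907329977; dist=6371·c=12151.599 ≈ 12151.6 km; running total=29742.9 km
Leg 2 bearing: y=sinΔλ·cosφ2=0.27003754, x=cosφ1·sinφ2-sinφ1·cosφ2·cosΔλ=-0.90445361; θ=atan2(y, x)=163.3763° ≈ 163.4°
Leg 3: φ1=0.0560757, φ2=1.0985574, Δφ=1.0424817, Δλ=4.6317059 rad; a=sin²(Δφ/2)+cosφ1·cosφ2·sin²(Δλ/2)=0.4933458244; c=2·atan2(√a, √(1-a))=1.557487583; dist=6371·c=9922.753 ≈ 9922.8 km; running total=39665.7 km
Leg 3 bearing: y=sinΔλ·cosφ2=-0.45340156, x=cosφ1·sinφ2-sinφ1·cosφ2·cosΔλ=0.89120700; θ=atan2(y, x)=-26.9647° <0 so +360° → 333.0353° ≈ 333.0°
Leg 4: φ1=1.0985574, φ2=0.9106290, Δφ=-0.1879283, Δλ=-1.7763525 rad; a=sin²(Δφ/2)+cosφ1·cosφ2·sin²(Δλ/2)=0.1767501112; c=2·atan2(√a, √(1-a))=0.867808823; dist=6371·c=5528.810 ≈ 5528.8 km; running total=45194.5 km
Leg 4 bearing: y=sinΔλ·cosφ2=-0.60033866, x=cosφ1·sinφ2-sinφ1·cosφ2·cosΔλ=0.47077759; θ=atan2(y, x)=-51.8969° <0 so +360° → 308.1031° ≈ 308.1°
Leg 5: φ1=0.9106290, φ2=0.0098105, Δφ=-0.9008185, Δλ=-3.0188349 rad; a=sin²(Δφ/2)+cosφ1·cosφ2·sin²(Δλ/2)=0.8004278841; c=2·atan2(√a, √(1-a))=2.215367575; dist=6371·c=14114.107 ≈ 14114.1 km; running total=59308.6 km
Leg 5 bearing: y=sinΔλ·cosφ2=-0.12244376, x=cosφ1·sinφ2-sinφ1·cosφ2·cosΔλ=0.78992397; θ=atan2(y, x)=-8.8111° <0 so +360° → 351.1889° ≈ 351.2°
Leg 6: φ1=0.0098105, φ2=-0.5360604, Δφ=-0.5458709, Δλ=0.3343196 rad; a=sin²(Δφ/2)+cosφ1·cosφ2·sin²(Δλ/2)=0.0964610457; c=2·atan2(√a, √(1-a))=0.631610050; dist=6371·c=4023.988 ≈ 4024.0 km; running total=63332.6 km
Leg 6 bearing: y=sinΔλ·cosφ2=0.28209936, x=cosφ1·sinφ2-sinφ1·cosφ2·cosΔλ=-0.51869567; θ=atan2(y, x)=151.4599° ≈ 151.5°
Leg 7: φ1=-0.5360604, φ2=-0.0884934, Δφ=0.4475670, Δλ=2.5695086 rad; a=sin²(Δφ/2)+cosφ1·cosφ2·sin²(Δλ/2)=0.8374346119; c=2·atan2(√a, √(1-a))=2.311583796; dist=6371·c=14727.100 ≈ 14727.1 km; running total=78059.7 km
Leg 7 bearing: y=sinΔλ·cosφ2=0.53926698, x=cosφ1·sinφ2-sinφ1·cosφ2·cosΔλ=-0.50372875; θ=atan2(y, x)=133.0485° ≈ 133.0°

Leg 1: dist=17591.3 km, bearing=145.0°
Leg 2: dist=12151.6 km, bearing=163.4°
Leg 3: dist=9922.8 km, bearing=333.0°
Leg 4: dist=5528.8 km, bearing=308.1°
Leg 5: dist=14114.1 km, bearing=351.2°
Leg 6: dist=4024.0 km, bearing=151.5°
Leg 7: dist=14727.1 km, bearing=133.0°
Total: 78059.7 km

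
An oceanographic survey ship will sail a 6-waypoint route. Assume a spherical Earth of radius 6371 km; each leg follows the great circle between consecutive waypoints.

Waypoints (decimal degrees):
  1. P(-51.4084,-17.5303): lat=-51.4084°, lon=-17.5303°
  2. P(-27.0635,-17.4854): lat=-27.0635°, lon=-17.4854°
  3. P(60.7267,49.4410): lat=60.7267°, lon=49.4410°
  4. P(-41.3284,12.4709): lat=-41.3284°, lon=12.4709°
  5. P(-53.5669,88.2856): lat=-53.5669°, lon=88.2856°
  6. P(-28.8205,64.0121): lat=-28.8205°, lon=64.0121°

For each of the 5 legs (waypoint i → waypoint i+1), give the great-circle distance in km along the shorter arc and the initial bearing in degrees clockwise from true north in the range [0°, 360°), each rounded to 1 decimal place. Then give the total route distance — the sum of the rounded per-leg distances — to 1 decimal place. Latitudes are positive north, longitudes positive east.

Leg 1: dist=2707.0 km, bearing=0.1°
Leg 2: dist=11461.4 km, bearing=27.5°
Leg 3: dist=11833.4 km, bearing=208.1°
Leg 4: dist=5578.0 km, bearing=131.4°
Leg 5: dist=3384.7 km, bearing=314.7°
Total: 34964.5 km

Leg 1: φ1=-0.8972458, φ2=-0.4723472, Δφ=0.4248987, Δλ=0.0007837 rad; a=sin²(Δφ/2)+cosφ1·cosφ2·sin²(Δλ/2)=0.0444598291; c=2·atan2(√a, √(1-a))=0.424899075; dist=6371·c=2707.032 ≈ 2707.0 km; running total=2707.0 km
Leg 1 bearing: y=sinΔλ·cosφ2=0.00069784, x=cosφ1·sinφ2-sinφ1·cosφ2·cosΔλ=0.41222824; θ=atan2(y, x)=0.0970° ≈ 0.1°
Leg 2: φ1=-0.4723472, φ2=1.0598809, Δφ=1.5322280, Δλ=1.1680860 rad; a=sin²(Δφ/2)+cosφ1·cosφ2·sin²(Δλ/2)=0.6131116185; c=2·atan2(√a, √(1-a))=1.798994973; dist=6371·c=11461.397 ≈ 11461.4 km; running total=14168.4 km
Leg 2 bearing: y=sinΔλ·cosφ2=0.44985899, x=cosφ1·sinφ2-sinφ1·cosφ2·cosΔλ=0.86397334; θ=atan2(y, x)=27.5054° ≈ 27.5°
Leg 3: φ1=1.0598809, φ2=-0.7213167, Δφ=-1.7811975, Δλ=-0.6452500 rad; a=sin²(Δφ/2)+cosφ1·cosφ2·sin²(Δλ/2)=0.6413380147; c=2·atan2(√a, √(1-a))=1.857379104; dist=6371·c=11833.362 ≈ 11833.4 km; running total=26001.8 km
Leg 3 bearing: y=sinΔλ·cosφ2=-0.45161208, x=cosφ1·sinφ2-sinφ1·cosφ2·cosΔλ=-0.84625102; θ=atan2(y, x)=-151.9129° <0 so +360° → 208.0871° ≈ 208.1°
Leg 4: φ1=-0.7213167, φ2=-0.9349188, Δφ=-0.2136021, Δλ=1.3232161 rad; a=sin²(Δφ/2)+cosφ1·cosφ2·sin²(Δλ/2)=0.1797034727; c=2·atan2(√a, √(1-a))=0.875525983; dist=6371·c=5577.976 ≈ 5578.0 km; running total=31579.8 km
Leg 4 bearing: y=sinΔλ·cosφ2=0.57577523, x=cosφ1·sinφ2-sinφ1·cosφ2·cosΔλ=-0.50805849; θ=atan2(y, x)=131.4249° ≈ 131.4°
Leg 5: φ1=-0.9349188, φ2=-0.5030126, Δφ=0.4319062, Δλ=-0.4236525 rad; a=sin²(Δφ/2)+cosφ1·cosφ2·sin²(Δλ/2)=0.0689151789; c=2·atan2(√a, √(1-a))=0.531259549; dist=6371·c=3384.655 ≈ 3384.7 km; running total=34964.5 km
Leg 5 bearing: y=sinΔλ·cosφ2=-0.36017247, x=cosφ1·sinφ2-sinφ1·cosφ2·cosΔλ=0.35628542; θ=atan2(y, x)=-45.3108° <0 so +360° → 314.6892° ≈ 314.7°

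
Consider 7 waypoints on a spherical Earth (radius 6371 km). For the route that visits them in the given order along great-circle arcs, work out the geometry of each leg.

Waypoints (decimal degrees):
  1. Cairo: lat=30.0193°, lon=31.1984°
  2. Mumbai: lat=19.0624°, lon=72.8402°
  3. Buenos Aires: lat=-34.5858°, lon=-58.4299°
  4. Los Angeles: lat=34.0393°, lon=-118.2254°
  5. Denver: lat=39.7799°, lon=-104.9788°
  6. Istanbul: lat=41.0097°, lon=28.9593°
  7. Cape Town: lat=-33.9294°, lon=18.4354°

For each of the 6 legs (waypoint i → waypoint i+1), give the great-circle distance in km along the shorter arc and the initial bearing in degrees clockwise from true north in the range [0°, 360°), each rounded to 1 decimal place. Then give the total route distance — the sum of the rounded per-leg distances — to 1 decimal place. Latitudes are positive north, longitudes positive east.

Leg 1: φ1=0.5239356, φ2=0.3327016, Δφ=-0.1912340, Δλ=0.7267865 rad; a=sin²(Δφ/2)+cosφ1·cosφ2·sin²(Δλ/2)=0.1125110935; c=2·atan2(√a, √(1-a))=0.684116339; dist=6371·c=4358.505 ≈ 4358.5 km; running total=4358.5 km
Leg 1 bearing: y=sinΔλ·cosφ2=0.62803426, x=cosφ1·sinφ2-sinφ1·cosφ2·cosΔλ=-0.07058585; θ=atan2(y, x)=96.4127° ≈ 96.4°
Leg 2: φ1=0.3327016, φ2=-0.6036361, Δφ=-0.9363377, Δλ=-2.2910955 rad; a=sin²(Δφ/2)+cosφ1·cosφ2·sin²(Δλ/2)=0.8493263590; c=2·atan2(√a, √(1-a))=2.344308991; dist=6371·c=14935.593 ≈ 14935.6 km; running total=19294.1 km
Leg 2 bearing: y=sinΔλ·cosφ2=-0.61878201, x=cosφ1·sinφ2-sinφ1·cosφ2·cosΔλ=-0.35915624; θ=atan2(y, x)=-120.1319° <0 so +360° → 239.8681° ≈ 239.9°
Leg 3: φ1=-0.6036361, φ2=0.5940979, Δφ=1.1977339, Δλ=-1.0436284 rad; a=sin²(Δφ/2)+cosφ1·cosφ2·sin²(Δλ/2)=0.4872652108; c=2·atan2(√a, √(1-a))=1.545323994; dist=6371·c=9845.259 ≈ 9845.3 km; running total=29139.4 km
Leg 3 bearing: y=sinΔλ·cosφ2=-0.71615188, x=cosφ1·sinφ2-sinφ1·cosφ2·cosΔλ=0.69747960; θ=atan2(y, x)=-45.7568° <0 so +360° → 314.2432° ≈ 314.2°
Leg 4: φ1=0.5940979, φ2=0.6942902, Δφ=0.1001924, Δλ=0.2311968 rad; a=sin²(Δφ/2)+cosφ1·cosφ2·sin²(Δλ/2)=0.0109796039; c=2·atan2(√a, √(1-a))=0.209952612; dist=6371·c=1337.608 ≈ 1337.6 km; running total=30477.0 km
Leg 4 bearing: y=sinΔλ·cosφ2=0.17609795, x=cosφ1·sinφ2-sinφ1·cosφ2·cosΔλ=0.11147072; θ=atan2(y, x)=57.6660° ≈ 57.7°
Leg 5: φ1=0.6942902, φ2=0.7157543, Δφ=0.0214641, Δλ=2.3376608 rad; a=sin²(Δφ/2)+cosφ1·cosφ2·sin²(Δλ/2)=0.4912686285; c=2·atan2(√a, √(1-a))=1.553332696; dist=6371·c=9896.283 ≈ 9896.3 km; running total=40373.3 km
Leg 5 bearing: y=sinΔλ·cosφ2=0.54337873, x=cosφ1·sinφ2-sinφ1·cosφ2·cosΔλ=0.83930603; θ=atan2(y, x)=32.9196° ≈ 32.9°
Leg 6: φ1=0.7157543, φ2=-0.5921797, Δφ=-1.3079340, Δλ=-0.1836767 rad; a=sin²(Δφ/2)+cosφ1·cosφ2·sin²(Δλ/2)=0.3753431656; c=2·atan2(√a, √(1-a))=1.318824847; dist=6371·c=8402.233 ≈ 8402.2 km; running total=48775.5 km
Leg 6 bearing: y=sinΔλ·cosφ2=-0.15154585, x=cosφ1·sinφ2-sinφ1·cosφ2·cosΔλ=-0.95649179; θ=atan2(y, x)=-170.9969° <0 so +360° → 189.0031° ≈ 189.0°

Leg 1: dist=4358.5 km, bearing=96.4°
Leg 2: dist=14935.6 km, bearing=239.9°
Leg 3: dist=9845.3 km, bearing=314.2°
Leg 4: dist=1337.6 km, bearing=57.7°
Leg 5: dist=9896.3 km, bearing=32.9°
Leg 6: dist=8402.2 km, bearing=189.0°
Total: 48775.5 km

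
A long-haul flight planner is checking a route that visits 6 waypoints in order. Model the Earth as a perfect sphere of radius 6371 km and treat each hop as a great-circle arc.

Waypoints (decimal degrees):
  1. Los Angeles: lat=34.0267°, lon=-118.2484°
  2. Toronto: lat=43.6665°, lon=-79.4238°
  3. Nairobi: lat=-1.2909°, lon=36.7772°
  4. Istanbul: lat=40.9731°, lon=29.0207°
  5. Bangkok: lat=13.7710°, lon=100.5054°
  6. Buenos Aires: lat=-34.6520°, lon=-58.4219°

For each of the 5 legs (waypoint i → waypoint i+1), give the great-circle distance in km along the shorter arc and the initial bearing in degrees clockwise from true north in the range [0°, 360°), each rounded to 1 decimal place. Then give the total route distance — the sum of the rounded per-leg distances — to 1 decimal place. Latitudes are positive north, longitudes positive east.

Leg 1: dist=3493.0 km, bearing=60.5°
Leg 2: dist=12182.9 km, bearing=72.2°
Leg 3: dist=4764.6 km, bearing=351.4°
Leg 4: dist=7462.3 km, bearing=91.4°
Leg 5: dist=16873.8 km, bearing=218.7°
Total: 44776.6 km

Leg 1: φ1=0.5938779, φ2=0.7621242, Δφ=0.1682462, Δλ=0.6776171 rad; a=sin²(Δφ/2)+cosφ1·cosφ2·sin²(Δλ/2)=0.0732855843; c=2·atan2(√a, √(1-a))=0.548267435; dist=6371·c=3493.012 ≈ 3493.0 km; running total=3493.0 km
Leg 1 bearing: y=sinΔλ·cosφ2=0.45350901, x=cosφ1·sinφ2-sinφ1·cosφ2·cosΔλ=0.25688286; θ=atan2(y, x)=60.4713° ≈ 60.5°
Leg 2: φ1=0.7621242, φ2=-0.0225305, Δφ=-0.7846547, Δλ=2.0280900 rad; a=sin²(Δφ/2)+cosφ1·cosφ2·sin²(Δλ/2)=0.6674289193; c=2·atan2(√a, √(1-a))=1.912250681; dist=6371·c=12182.949 ≈ 12182.9 km; running total=15675.9 km
Leg 2 bearing: y=sinΔλ·cosφ2=0.89702294, x=cosφ1·sinφ2-sinφ1·cosφ2·cosΔλ=0.28847889; θ=atan2(y, x)=72.1724° ≈ 72.2°
Leg 3: φ1=-0.0225305, φ2=0.7151155, Δφ=0.7376460, Δλ=-0.1353765 rad; a=sin²(Δφ/2)+cosφ1·cosφ2·sin²(Δλ/2)=0.1334261972; c=2·atan2(√a, √(1-a))=0.747857491; dist=6371·c=4764.600 ≈ 4764.6 km; running total=20440.5 km
Leg 3 bearing: y=sinΔλ·cosφ2=-0.10189968, x=cosφ1·sinφ2-sinφ1·cosφ2·cosΔλ=0.67239203; θ=atan2(y, x)=-8.6175° <0 so +360° → 351.3825° ≈ 351.4°
Leg 4: φ1=0.7151155, φ2=0.2403493, Δφ=-0.4747662, Δλ=1.2476434 rad; a=sin²(Δφ/2)+cosφ1·cosφ2·sin²(Δλ/2)=0.3055225239; c=2·atan2(√a, √(1-a))=1.171299378; dist=6371·c=7462.348 ≈ 7462.3 km; running total=27902.8 km
Leg 4 bearing: y=sinΔλ·cosφ2=0.92098166, x=cosφ1·sinφ2-sinφ1·cosφ2·cosΔλ=-0.02251295; θ=atan2(y, x)=91.4003° ≈ 91.4°
Leg 5: φ1=0.2403493, φ2=-0.6047915, Δφ=-0.8451408, Δλ=-2.7738047 rad; a=sin²(Δφ/2)+cosφ1·cosφ2·sin²(Δλ/2)=0.9404456395; c=2·atan2(√a, √(1-a))=2.648538282; dist=6371·c=16873.837 ≈ 16873.8 km; running total=44776.6 km
Leg 5 bearing: y=sinΔλ·cosφ2=-0.29577510, x=cosφ1·sinφ2-sinφ1·cosφ2·cosΔλ=-0.36952353; θ=atan2(y, x)=-141.3254° <0 so +360° → 218.6746° ≈ 218.7°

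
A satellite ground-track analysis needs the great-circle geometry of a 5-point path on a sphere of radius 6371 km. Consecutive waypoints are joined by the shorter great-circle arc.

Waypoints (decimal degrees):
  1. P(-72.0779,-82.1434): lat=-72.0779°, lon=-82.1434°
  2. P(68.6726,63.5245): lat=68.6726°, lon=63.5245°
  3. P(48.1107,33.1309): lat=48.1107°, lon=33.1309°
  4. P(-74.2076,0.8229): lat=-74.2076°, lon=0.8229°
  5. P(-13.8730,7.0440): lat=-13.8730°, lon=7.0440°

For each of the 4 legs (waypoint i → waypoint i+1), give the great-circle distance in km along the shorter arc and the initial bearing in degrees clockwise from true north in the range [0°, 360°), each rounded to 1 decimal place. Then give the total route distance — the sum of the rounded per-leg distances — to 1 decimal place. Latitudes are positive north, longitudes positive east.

Leg 1: dist=18698.9 km, bearing=89.8°
Leg 2: dist=2830.5 km, bearing=231.8°
Leg 3: dist=13815.6 km, bearing=190.1°
Leg 4: dist=6720.3 km, bearing=6.9°
Total: 42065.3 km

Leg 1: φ1=-1.2579967, φ2=1.1985630, Δφ=2.4565596, Δλ=2.5423845 rad; a=sin²(Δφ/2)+cosφ1·cosφ2·sin²(Δλ/2)=0.9893681214; c=2·atan2(√a, √(1-a))=2.935003470; dist=6371·c=18698.907 ≈ 18698.9 km; running total=18698.9 km
Leg 1 bearing: y=sinΔλ·cosφ2=0.20512088, x=cosφ1·sinφ2-sinφ1·cosφ2·cosΔλ=0.00088903; θ=atan2(y, x)=89.7517° ≈ 89.8°
Leg 2: φ1=1.1985630, φ2=0.8396901, Δφ=-0.3588729, Δλ=-0.5304684 rad; a=sin²(Δφ/2)+cosφ1·cosφ2·sin²(Δλ/2)=0.0485399415; c=2·atan2(√a, √(1-a))=0.444280568; dist=6371·c=2830.511 ≈ 2830.5 km; running total=21529.4 km
Leg 2 bearing: y=sinΔλ·cosφ2=-0.33781115, x=cosφ1·sinφ2-sinφ1·cosφ2·cosΔλ=-0.26574215; θ=atan2(y, x)=-128.1907° <0 so +360° → 231.8093° ≈ 231.8°
Leg 3: φ1=0.8396901, φ2=-1.2951670, Δφ=-2.1348571, Δλ=-0.5638810 rad; a=sin²(Δφ/2)+cosφ1·cosφ2·sin²(Δλ/2)=0.7813770145; c=2·atan2(√a, √(1-a))=2.168510020; dist=6371·c=13815.577 ≈ 13815.6 km; running total=35345.0 km
Leg 3 bearing: y=sinΔλ·cosφ2=-0.14545751, x=cosφ1·sinφ2-sinφ1·cosφ2·cosΔλ=-0.81372601; θ=atan2(y, x)=-169.8651° <0 so +360° → 190.1349° ≈ 190.1°
Leg 4: φ1=-1.2951670, φ2=-0.2421295, Δφ=1.0530374, Δλ=0.1085787 rad; a=sin²(Δφ/2)+cosφ1·cosφ2·sin²(Δλ/2)=0.2533109484; c=2·atan2(√a, √(1-a))=1.054827129; dist=6371·c=6720.304 ≈ 6720.3 km; running total=42065.3 km
Leg 4 bearing: y=sinΔλ·cosφ2=0.10520439, x=cosφ1·sinφ2-sinφ1·cosφ2·cosΔλ=0.86342926; θ=atan2(y, x)=6.9470° ≈ 6.9°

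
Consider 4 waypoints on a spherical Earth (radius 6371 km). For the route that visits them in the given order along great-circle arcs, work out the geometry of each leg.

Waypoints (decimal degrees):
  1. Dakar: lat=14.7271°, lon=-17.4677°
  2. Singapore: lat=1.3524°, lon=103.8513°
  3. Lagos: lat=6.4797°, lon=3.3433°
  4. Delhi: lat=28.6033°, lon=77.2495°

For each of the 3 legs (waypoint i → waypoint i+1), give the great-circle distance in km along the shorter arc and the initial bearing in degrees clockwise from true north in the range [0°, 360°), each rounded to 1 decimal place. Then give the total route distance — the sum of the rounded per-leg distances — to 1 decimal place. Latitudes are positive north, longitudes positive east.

Leg 1: dist=13318.3 km, bearing=79.7°
Leg 2: dist=11150.9 km, bearing=276.8°
Leg 3: dist=8094.0 km, bearing=62.0°
Total: 32563.2 km

Leg 1: φ1=0.2570364, φ2=0.0236038, Δφ=-0.2334326, Δλ=2.1174160 rad; a=sin²(Δφ/2)+cosφ1·cosφ2·sin²(Δλ/2)=0.7482928735; c=2·atan2(√a, √(1-a))=2.090457129; dist=6371·c=13318.302 ≈ 13318.3 km; running total=13318.3 km
Leg 1 bearing: y=sinΔλ·cosφ2=0.85404854, x=cosφ1·sinφ2-sinφ1·cosφ2·cosΔλ=0.15493125; θ=atan2(y, x)=79.7179° ≈ 79.7°
Leg 2: φ1=0.0236038, φ2=0.1130921, Δφ=0.0894883, Δλ=-1.7541955 rad; a=sin²(Δφ/2)+cosφ1·cosφ2·sin²(Δλ/2)=0.5892469233; c=2·atan2(√a, √(1-a))=1.750251829; dist=6371·c=11150.854 ≈ 11150.9 km; running total=24469.2 km
Leg 2 bearing: y=sinΔλ·cosφ2=-0.97694849, x=cosφ1·sinφ2-sinφ1·cosφ2·cosΔλ=0.11709655; θ=atan2(y, x)=-83.1652° <0 so +360° → 276.8348° ≈ 276.8°
Leg 3: φ1=0.1130921, φ2=0.4992218, Δφ=0.3861297, Δλ=1.2899065 rad; a=sin²(Δφ/2)+cosφ1·cosφ2·sin²(Δλ/2)=0.3520747294; c=2·atan2(√a, √(1-a))=1.270450530; dist=6371·c=8094.040 ≈ 8094.0 km; running total=32563.2 km
Leg 3 bearing: y=sinΔλ·cosφ2=0.84354759, x=cosφ1·sinφ2-sinφ1·cosφ2·cosΔλ=0.44821861; θ=atan2(y, x)=62.0161° ≈ 62.0°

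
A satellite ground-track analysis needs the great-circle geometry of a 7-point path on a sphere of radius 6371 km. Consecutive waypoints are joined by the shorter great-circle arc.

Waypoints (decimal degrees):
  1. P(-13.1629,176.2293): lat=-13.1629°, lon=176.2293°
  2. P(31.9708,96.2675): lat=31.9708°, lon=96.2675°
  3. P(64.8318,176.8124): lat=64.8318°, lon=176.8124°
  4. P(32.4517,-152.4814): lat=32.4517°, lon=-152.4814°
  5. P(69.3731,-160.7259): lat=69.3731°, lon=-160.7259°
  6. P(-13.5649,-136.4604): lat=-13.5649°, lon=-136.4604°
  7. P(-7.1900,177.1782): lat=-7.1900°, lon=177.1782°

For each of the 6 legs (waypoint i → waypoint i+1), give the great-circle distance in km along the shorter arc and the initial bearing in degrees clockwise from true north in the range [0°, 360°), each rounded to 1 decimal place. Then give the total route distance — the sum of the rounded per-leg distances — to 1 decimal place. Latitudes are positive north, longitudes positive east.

Leg 1: φ1=-0.2297359, φ2=0.5579957, Δφ=0.7877317, Δλ=-1.3955967 rad; a=sin²(Δφ/2)+cosφ1·cosφ2·sin²(Δλ/2)=0.4882970486; c=2·atan2(√a, √(1-a))=1.547388286; dist=6371·c=9858.411 ≈ 9858.4 km; running total=9858.4 km
Leg 1 bearing: y=sinΔλ·cosφ2=-0.83533180, x=cosφ1·sinφ2-sinφ1·cosφ2·cosΔλ=0.54924763; θ=atan2(y, x)=-56.6743° <0 so +360° → 303.3257° ≈ 303.3°
Leg 2: φ1=0.5579957, φ2=1.1315284, Δφ=0.5735326, Δλ=1.4057737 rad; a=sin²(Δφ/2)+cosφ1·cosφ2·sin²(Δλ/2)=0.2307576960; c=2·atan2(√a, √(1-a))=1.002158649; dist=6371·c=6384.753 ≈ 6384.8 km; running total=16243.2 km
Leg 2 bearing: y=sinΔλ·cosφ2=0.41949949, x=cosφ1·sinφ2-sinφ1·cosφ2·cosΔλ=0.73079033; θ=atan2(y, x)=29.8573° ≈ 29.9°
Leg 3: φ1=1.1315284, φ2=0.5663890, Δφ=-0.5651394, Δλ=-5.7472610 rad; a=sin²(Δφ/2)+cosφ1·cosφ2·sin²(Δλ/2)=0.1029001580; c=2·atan2(√a, √(1-a))=0.653106936; dist=6371·c=4160.944 ≈ 4160.9 km; running total=20404.1 km
Leg 3 bearing: y=sinΔλ·cosφ2=0.43089714, x=cosφ1·sinφ2-sinφ1·cosφ2·cosΔλ=-0.42845597; θ=atan2(y, x)=134.8372° ≈ 134.8°
Leg 4: φ1=0.5663890, φ2=1.2107890, Δφ=0.6444000, Δλ=-0.1438937 rad; a=sin²(Δφ/2)+cosφ1·cosφ2·sin²(Δλ/2)=0.1018059483; c=2·atan2(√a, √(1-a))=0.649497005; dist=6371·c=4137.945 ≈ 4137.9 km; running total=24542.0 km
Leg 4 bearing: y=sinΔλ·cosφ2=-0.05051627, x=cosφ1·sinφ2-sinφ1·cosφ2·cosΔλ=0.60267246; θ=atan2(y, x)=-4.7914° <0 so +360° → 355.2086° ≈ 355.2°
Leg 5: φ1=1.2107890, φ2=-0.2367522, Δφ=-1.4475412, Δλ=0.4235129 rad; a=sin²(Δφ/2)+cosφ1·cosφ2·sin²(Δλ/2)=0.4536561032; c=2·atan2(√a, √(1-a))=1.477975304; dist=6371·c=9416.181 ≈ 9416.2 km; running total=33958.2 km
Leg 5 bearing: y=sinΔλ·cosφ2=0.39950156, x=cosφ1·sinφ2-sinφ1·cosφ2·cosΔλ=-0.91203480; θ=atan2(y, x)=156.3450° ≈ 156.3°
Leg 6: φ1=-0.2367522, φ2=-0.1254892, Δφ=0.1112630, Δλ=5.4740262 rad; a=sin²(Δφ/2)+cosφ1·cosφ2·sin²(Δλ/2)=0.1525313693; c=2·atan2(√a, √(1-a))=0.802463679; dist=6371·c=5112.496 ≈ 5112.5 km; running total=39070.7 km
Leg 6 bearing: y=sinΔλ·cosφ2=-0.71801628, x=cosφ1·sinφ2-sinφ1·cosφ2·cosΔλ=0.03892082; θ=atan2(y, x)=-86.8973° <0 so +360° → 273.1027° ≈ 273.1°

Leg 1: dist=9858.4 km, bearing=303.3°
Leg 2: dist=6384.8 km, bearing=29.9°
Leg 3: dist=4160.9 km, bearing=134.8°
Leg 4: dist=4137.9 km, bearing=355.2°
Leg 5: dist=9416.2 km, bearing=156.3°
Leg 6: dist=5112.5 km, bearing=273.1°
Total: 39070.7 km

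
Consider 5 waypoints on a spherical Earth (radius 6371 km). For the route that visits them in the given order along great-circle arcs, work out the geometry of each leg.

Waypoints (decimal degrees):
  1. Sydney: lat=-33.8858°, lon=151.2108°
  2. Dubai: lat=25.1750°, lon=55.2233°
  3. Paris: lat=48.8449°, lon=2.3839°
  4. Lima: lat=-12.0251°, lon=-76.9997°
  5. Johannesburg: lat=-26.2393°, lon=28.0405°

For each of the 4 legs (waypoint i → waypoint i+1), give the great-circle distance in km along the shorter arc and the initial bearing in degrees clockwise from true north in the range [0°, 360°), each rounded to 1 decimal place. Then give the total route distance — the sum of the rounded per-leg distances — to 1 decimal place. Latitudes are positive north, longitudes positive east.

Leg 1: φ1=-0.5914188, φ2=0.4393866, Δφ=1.0308054, Δλ=-1.6752979 rad; a=sin²(Δφ/2)+cosφ1·cosφ2·sin²(Δλ/2)=0.6577687339; c=2·atan2(√a, √(1-a))=1.891819331; dist=6371·c=12052.781 ≈ 12052.8 km; running total=12052.8 km
Leg 1 bearing: y=sinΔλ·cosφ2=-0.90007561, x=cosφ1·sinφ2-sinφ1·cosφ2·cosΔλ=0.30049959; θ=atan2(y, x)=-71.5379° <0 so +360° → 288.4621° ≈ 288.5°
Leg 2: φ1=0.4393866, φ2=0.8525043, Δφ=0.4131177, Δλ=-0.9222215 rad; a=sin²(Δφ/2)+cosφ1·cosφ2·sin²(Δλ/2)=0.1599744630; c=2·atan2(√a, √(1-a))=0.822964032; dist=6371·c=5243.104 ≈ 5243.1 km; running total=17295.9 km
Leg 2 bearing: y=sinΔλ·cosφ2=-0.52446953, x=cosφ1·sinφ2-sinφ1·cosφ2·cosΔλ=0.51231070; θ=atan2(y, x)=-45.6719° <0 so +360° → 314.3281° ≈ 314.3°
Leg 3: φ1=0.8525043, φ2=-0.2098776, Δφ=-1.0623819, Δλ=-1.3855052 rad; a=sin²(Δφ/2)+cosφ1·cosφ2·sin²(Δλ/2)=0.5191413984; c=2·atan2(√a, √(1-a))=1.609088481; dist=6371·c=10251.503 ≈ 10251.5 km; running total=27547.4 km
Leg 3 bearing: y=sinΔλ·cosφ2=-0.96131470, x=cosφ1·sinφ2-sinφ1·cosφ2·cosΔλ=-0.27277918; θ=atan2(y, x)=-105.8416° <0 so +360° → 254.1584° ≈ 254.2°
Leg 4: φ1=-0.2098776, φ2=-0.4579622, Δφ=-0.2480846, Δλ=1.8332973 rad; a=sin²(Δφ/2)+cosφ1·cosφ2·sin²(Δλ/2)=0.5677689087; c=2·atan2(√a, √(1-a))=1.706752596; dist=6371·c=10873.721 ≈ 10873.7 km; running total=38421.1 km
Leg 4 bearing: y=sinΔλ·cosφ2=0.86622922, x=cosφ1·sinφ2-sinφ1·cosφ2·cosΔλ=-0.48091209; θ=atan2(y, x)=119.0381° ≈ 119.0°

Leg 1: dist=12052.8 km, bearing=288.5°
Leg 2: dist=5243.1 km, bearing=314.3°
Leg 3: dist=10251.5 km, bearing=254.2°
Leg 4: dist=10873.7 km, bearing=119.0°
Total: 38421.1 km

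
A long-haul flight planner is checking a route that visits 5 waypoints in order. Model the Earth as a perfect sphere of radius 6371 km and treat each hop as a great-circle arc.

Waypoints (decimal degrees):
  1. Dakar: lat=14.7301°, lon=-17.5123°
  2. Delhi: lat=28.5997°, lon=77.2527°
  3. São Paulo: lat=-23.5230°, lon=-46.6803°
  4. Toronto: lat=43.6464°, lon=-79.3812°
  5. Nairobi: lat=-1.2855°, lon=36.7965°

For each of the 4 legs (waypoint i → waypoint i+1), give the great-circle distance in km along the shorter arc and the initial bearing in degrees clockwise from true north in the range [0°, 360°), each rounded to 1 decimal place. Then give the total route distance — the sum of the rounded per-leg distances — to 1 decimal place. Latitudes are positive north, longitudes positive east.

Leg 1: dist=9681.3 km, bearing=61.2°
Leg 2: dist=14435.8 km, bearing=262.1°
Leg 3: dist=8180.6 km, bearing=335.9°
Leg 4: dist=12181.4 km, bearing=72.2°
Total: 44479.1 km

Leg 1: φ1=0.2570887, φ2=0.4991589, Δφ=0.2420702, Δλ=1.6539613 rad; a=sin²(Δφ/2)+cosφ1·cosφ2·sin²(Δλ/2)=0.4744112682; c=2·atan2(√a, √(1-a))=1.519596497; dist=6371·c=9681.349 ≈ 9681.3 km; running total=9681.3 km
Leg 1 bearing: y=sinΔλ·cosφ2=0.87495098, x=cosφ1·sinφ2-sinφ1·cosφ2·cosΔλ=0.48149938; θ=atan2(y, x)=61.1753° ≈ 61.2°
Leg 2: φ1=0.4991589, φ2=-0.4105538, Δφ=-0.9097127, Δλ=-2.1630389 rad; a=sin²(Δφ/2)+cosφ1·cosφ2·sin²(Δλ/2)=0.8202178674; c=2·atan2(√a, √(1-a))=2.265861813; dist=6371·c=14435.806 ≈ 14435.8 km; running total=24117.1 km
Leg 2 bearing: y=sinΔλ·cosφ2=-0.76074354, x=cosφ1·sinφ2-sinφ1·cosφ2·cosΔλ=-0.10541033; θ=atan2(y, x)=-97.8888° <0 so +360° → 262.1112° ≈ 262.1°
Leg 3: φ1=-0.4105538, φ2=0.7617734, Δφ=1.1723272, Δλ=-0.5707384 rad; a=sin²(Δφ/2)+cosφ1·cosφ2·sin²(Δλ/2)=0.3585761598; c=2·atan2(√a, √(1-a))=1.284034595; dist=6371·c=8180.584 ≈ 8180.6 km; running total=32297.7 km
Leg 3 bearing: y=sinΔλ·cosφ2=-0.39093456, x=cosφ1·sinφ2-sinφ1·cosφ2·cosΔλ=0.87588090; θ=atan2(y, x)=-24.0528° <0 so +360° → 335.9472° ≈ 335.9°
Leg 4: φ1=0.7617734, φ2=-0.0224362, Δφ=-0.7842096, Δλ=2.0276834 rad; a=sin²(Δφ/2)+cosφ1·cosφ2·sin²(Δλ/2)=0.6673153363; c=2·atan2(√a, √(1-a))=1.912009608; dist=6371·c=12181.413 ≈ 12181.4 km; running total=44479.1 km
Leg 4 bearing: y=sinΔλ·cosφ2=0.89720427, x=cosφ1·sinφ2-sinφ1·cosφ2·cosΔλ=0.28817843; θ=atan2(y, x)=72.1932° ≈ 72.2°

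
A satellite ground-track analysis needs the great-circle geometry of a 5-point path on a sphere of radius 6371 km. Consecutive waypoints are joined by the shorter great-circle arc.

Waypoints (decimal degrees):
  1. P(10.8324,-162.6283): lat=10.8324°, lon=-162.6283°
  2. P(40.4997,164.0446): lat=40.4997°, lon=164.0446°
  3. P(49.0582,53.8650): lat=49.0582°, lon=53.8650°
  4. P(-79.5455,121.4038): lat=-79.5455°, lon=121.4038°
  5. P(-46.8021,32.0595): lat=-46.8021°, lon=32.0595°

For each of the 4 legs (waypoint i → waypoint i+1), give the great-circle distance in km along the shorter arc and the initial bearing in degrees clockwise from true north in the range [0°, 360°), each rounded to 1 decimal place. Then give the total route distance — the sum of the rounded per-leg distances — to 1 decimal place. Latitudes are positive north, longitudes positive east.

Leg 1: φ1=0.1890610, φ2=0.7068531, Δφ=0.5177921, Δλ=5.7015177 rad; a=sin²(Δφ/2)+cosφ1·cosφ2·sin²(Δλ/2)=0.1269543707; c=2·atan2(√a, √(1-a))=0.728624076; dist=6371·c=4642.064 ≈ 4642.1 km; running total=4642.1 km
Leg 1 bearing: y=sinΔλ·cosφ2=-0.41778265, x=cosφ1·sinφ2-sinφ1·cosφ2·cosΔλ=0.51846455; θ=atan2(y, x)=-38.8621° <0 so +360° → 321.1379° ≈ 321.1°
Leg 2: φ1=0.7068531, φ2=0.8562271, Δφ=0.1493740, Δλ=-1.9229968 rad; a=sin²(Δφ/2)+cosφ1·cosφ2·sin²(Δλ/2)=0.3406590005; c=2·atan2(√a, √(1-a))=1.246457664; dist=6371·c=7941.182 ≈ 7941.2 km; running total=12583.3 km
Leg 2 bearing: y=sinΔλ·cosφ2=-0.61506756, x=cosφ1·sinφ2-sinφ1·cosφ2·cosΔλ=0.72120294; θ=atan2(y, x)=-40.4587° <0 so +360° → 319.5413° ≈ 319.5°
Leg 3: φ1=0.8562271, φ2=-1.3883309, Δφ=-2.2445580, Δλ=1.1787744 rad; a=sin²(Δφ/2)+cosφ1·cosφ2·sin²(Δλ/2)=0.8487034895; c=2·atan2(√a, √(1-a))=2.342569298; dist=6371·c=14924.509 ≈ 14924.5 km; running total=27507.8 km
Leg 3 bearing: y=sinΔλ·cosφ2=0.16768921, x=cosφ1·sinφ2-sinφ1·cosφ2·cosΔλ=-0.69678105; θ=atan2(y, x)=166.4684° ≈ 166.5°
Leg 4: φ1=-1.3883309, φ2=-0.8168507, Δφ=0.5714801, Δλ=-1.5593522 rad; a=sin²(Δφ/2)+cosφ1·cosφ2·sin²(Δλ/2)=0.1408433206; c=2·atan2(√a, √(1-a))=0.769421363; dist=6371·c=4901.984 ≈ 4902.0 km; running total=32409.8 km
Leg 4 bearing: y=sinΔλ·cosφ2=-0.68447556, x=cosφ1·sinφ2-sinφ1·cosφ2·cosΔλ=-0.12457577; θ=atan2(y, x)=-100.3150° <0 so +360° → 259.6850° ≈ 259.7°

Leg 1: dist=4642.1 km, bearing=321.1°
Leg 2: dist=7941.2 km, bearing=319.5°
Leg 3: dist=14924.5 km, bearing=166.5°
Leg 4: dist=4902.0 km, bearing=259.7°
Total: 32409.8 km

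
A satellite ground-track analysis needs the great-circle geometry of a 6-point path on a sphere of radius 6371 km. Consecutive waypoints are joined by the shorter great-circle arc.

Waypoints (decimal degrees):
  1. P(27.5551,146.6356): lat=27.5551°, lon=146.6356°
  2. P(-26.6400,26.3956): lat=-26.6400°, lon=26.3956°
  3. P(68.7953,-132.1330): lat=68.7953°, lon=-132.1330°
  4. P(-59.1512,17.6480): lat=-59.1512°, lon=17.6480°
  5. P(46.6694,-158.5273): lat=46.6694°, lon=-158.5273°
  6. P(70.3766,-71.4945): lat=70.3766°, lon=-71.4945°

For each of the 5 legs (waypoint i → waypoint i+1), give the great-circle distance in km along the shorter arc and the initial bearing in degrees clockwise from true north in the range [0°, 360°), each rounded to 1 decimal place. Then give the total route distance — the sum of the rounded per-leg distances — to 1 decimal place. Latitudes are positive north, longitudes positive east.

Leg 1: φ1=0.4809272, φ2=-0.4649557, Δφ=-0.9458829, Δλ=-2.0985839 rad; a=sin²(Δφ/2)+cosφ1·cosφ2·sin²(Δλ/2)=0.8032593949; c=2·atan2(√a, √(1-a))=2.222471067; dist=6371·c=14159.363 ≈ 14159.4 km; running total=14159.4 km
Leg 1 bearing: y=sinΔλ·cosφ2=-0.77221054, x=cosφ1·sinφ2-sinφ1·cosφ2·cosΔλ=-0.18927716; θ=atan2(y, x)=-103.7723° <0 so +360° → 256.2277° ≈ 256.2°
Leg 2: φ1=-0.4649557, φ2=1.2007045, Δφ=1.6656602, Δλ=-2.7668460 rad; a=sin²(Δφ/2)+cosφ1·cosφ2·sin²(Δλ/2)=0.8594456477; c=2·atan2(√a, √(1-a))=2.373002350; dist=6371·c=15118.398 ≈ 15118.4 km; running total=29277.8 km
Leg 2 bearing: y=sinΔλ·cosφ2=-0.13239588, x=cosφ1·sinφ2-sinφ1·cosφ2·cosΔλ=0.68239771; θ=atan2(y, x)=-10.9799° <0 so +360° → 349.0201° ≈ 349.0°
Leg 3: φ1=1.2007045, φ2=-1.0323832, Δφ=-2.2330877, Δλ=2.6141716 rad; a=sin²(Δφ/2)+cosφ1·cosφ2·sin²(Δλ/2)=0.9803316754; c=2·atan2(√a, √(1-a))=2.860177357; dist=6371·c=18222.190 ≈ 18222.2 km; running total=47500.0 km
Leg 3 bearing: y=sinΔλ·cosφ2=0.25808264, x=cosφ1·sinφ2-sinφ1·cosφ2·cosΔλ=0.10256354; θ=atan2(y, x)=68.3268° ≈ 68.3°
Leg 4: φ1=-1.0323832, φ2=0.8145347, Δφ=1.8469179, Δλ=-3.0748390 rad; a=sin²(Δφ/2)+cosφ1·cosφ2·sin²(Δλ/2)=0.9877905142; c=2·atan2(√a, √(1-a))=2.920147379; dist=6371·c=18604.259 ≈ 18604.3 km; running total=66104.3 km
Leg 4 bearing: y=sinΔλ·cosφ2=-0.04577278, x=cosφ1·sinφ2-sinφ1·cosφ2·cosΔλ=-0.21481739; θ=atan2(y, x)=-167.9714° <0 so +360° → 192.0286° ≈ 192.0°
Leg 5: φ1=0.8145347, φ2=1.2283034, Δφ=0.4137687, Δλ=1.5190089 rad; a=sin²(Δφ/2)+cosφ1·cosφ2·sin²(Δλ/2)=0.1514559364; c=2·atan2(√a, √(1-a))=0.799468163; dist=6371·c=5093.412 ≈ 5093.4 km; running total=71197.7 km
Leg 5 bearing: y=sinΔλ·cosφ2=0.33538604, x=cosφ1·sinφ2-sinφ1·cosφ2·cosΔλ=0.63370683; θ=atan2(y, x)=27.8898° ≈ 27.9°

Leg 1: dist=14159.4 km, bearing=256.2°
Leg 2: dist=15118.4 km, bearing=349.0°
Leg 3: dist=18222.2 km, bearing=68.3°
Leg 4: dist=18604.3 km, bearing=192.0°
Leg 5: dist=5093.4 km, bearing=27.9°
Total: 71197.7 km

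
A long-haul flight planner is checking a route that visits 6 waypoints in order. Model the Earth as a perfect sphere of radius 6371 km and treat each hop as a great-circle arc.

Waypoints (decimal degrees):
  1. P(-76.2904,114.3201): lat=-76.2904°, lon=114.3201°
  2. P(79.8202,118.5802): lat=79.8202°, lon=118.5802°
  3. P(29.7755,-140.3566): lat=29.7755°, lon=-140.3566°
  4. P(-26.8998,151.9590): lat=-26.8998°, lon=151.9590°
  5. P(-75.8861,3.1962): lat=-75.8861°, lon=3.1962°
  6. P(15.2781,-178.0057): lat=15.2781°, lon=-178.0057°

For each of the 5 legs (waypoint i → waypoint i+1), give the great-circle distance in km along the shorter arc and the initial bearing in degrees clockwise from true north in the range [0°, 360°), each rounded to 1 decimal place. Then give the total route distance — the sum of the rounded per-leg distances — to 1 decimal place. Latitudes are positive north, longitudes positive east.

Leg 1: φ1=-1.3315187, φ2=1.3931253, Δφ=2.7246440, Δλ=0.0743528 rad; a=sin²(Δφ/2)+cosφ1·cosφ2·sin²(Δλ/2)=0.9572223111; c=2·atan2(√a, √(1-a))=2.724929830; dist=6371·c=17360.528 ≈ 17360.5 km; running total=17360.5 km
Leg 1 bearing: y=sinΔλ·cosφ2=0.01312884, x=cosφ1·sinφ2-sinφ1·cosφ2·cosΔλ=0.40449804; θ=atan2(y, x)=1.8590° ≈ 1.9°
Leg 2: φ1=1.3931253, φ2=0.5196805, Δφ=-0.8734448, Δλ=-4.5192997 rad; a=sin²(Δφ/2)+cosφ1·cosφ2·sin²(Δλ/2)=0.2703258568; c=2·atan2(√a, √(1-a))=1.093534968; dist=6371·c=6966.911 ≈ 6966.9 km; running total=24327.4 km
Leg 2 bearing: y=sinΔλ·cosφ2=0.85184748, x=cosφ1·sinφ2-sinφ1·cosφ2·cosΔλ=0.25170423; θ=atan2(y, x)=73.5386° ≈ 73.5°
Leg 3: φ1=0.5196805, φ2=-0.4694901, Δφ=-0.9891706, Δλ=5.1018697 rad; a=sin²(Δφ/2)+cosφ1·cosφ2·sin²(Δλ/2)=0.4653806419; c=2·atan2(√a, √(1-a))=1.501502169; dist=6371·c=9566.070 ≈ 9566.1 km; running total=33893.5 km
Leg 3 bearing: y=sinΔλ·cosφ2=-0.82500904, x=cosφ1·sinφ2-sinφ1·cosφ2·cosΔλ=-0.56086192; θ=atan2(y, x)=-124.2089° <0 so +360° → 235.7911° ≈ 235.8°
Leg 4: φ1=-0.4694901, φ2=-1.3244623, Δφ=-0.8549722, Δλ=-2.5964007 rad; a=sin²(Δφ/2)+cosφ1·cosφ2·sin²(Δλ/2)=0.3735825121; c=2·atan2(√a, √(1-a))=1.315187010; dist=6371·c=8379.056 ≈ 8379.1 km; running total=42272.6 km
Leg 4 bearing: y=sinΔλ·cosφ2=-0.12645644, x=cosφ1·sinφ2-sinφ1·cosφ2·cosΔλ=-0.95920970; θ=atan2(y, x)=-172.4898° <0 so +360° → 187.5102° ≈ 187.5°
Leg 5: φ1=-1.3244623, φ2=0.2666531, Δφ=1.5911154, Δλ=-3.1625698 rad; a=sin²(Δφ/2)+cosφ1·cosφ2·sin²(Δλ/2)=0.7453651753; c=2·atan2(√a, √(1-a))=2.083724102; dist=6371·c=13275.406 ≈ 13275.4 km; running total=55548.0 km
Leg 5 bearing: y=sinΔλ·cosφ2=0.02023426, x=cosφ1·sinφ2-sinφ1·cosφ2·cosΔλ=-0.87107652; θ=atan2(y, x)=178.6693° ≈ 178.7°

Leg 1: dist=17360.5 km, bearing=1.9°
Leg 2: dist=6966.9 km, bearing=73.5°
Leg 3: dist=9566.1 km, bearing=235.8°
Leg 4: dist=8379.1 km, bearing=187.5°
Leg 5: dist=13275.4 km, bearing=178.7°
Total: 55548.0 km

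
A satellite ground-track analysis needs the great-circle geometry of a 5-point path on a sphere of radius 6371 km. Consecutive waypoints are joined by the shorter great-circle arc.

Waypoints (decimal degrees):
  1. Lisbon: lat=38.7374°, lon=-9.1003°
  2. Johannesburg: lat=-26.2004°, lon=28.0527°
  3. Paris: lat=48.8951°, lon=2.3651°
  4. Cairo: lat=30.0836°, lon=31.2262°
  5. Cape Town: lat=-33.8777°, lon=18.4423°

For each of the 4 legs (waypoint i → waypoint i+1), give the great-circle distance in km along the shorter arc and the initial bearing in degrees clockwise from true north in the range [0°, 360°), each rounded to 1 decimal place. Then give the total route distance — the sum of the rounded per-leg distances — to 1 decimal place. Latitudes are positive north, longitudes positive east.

Leg 1: dist=8189.2 km, bearing=145.6°
Leg 2: dist=8731.8 km, bearing=343.1°
Leg 3: dist=3207.5 km, bearing=120.0°
Leg 4: dist=7237.8 km, bearing=191.7°
Total: 27366.3 km

Leg 1: φ1=0.6760952, φ2=-0.4572832, Δφ=-1.1333784, Δλ=0.6484422 rad; a=sin²(Δφ/2)+cosφ1·cosφ2·sin²(Δλ/2)=0.3592278067; c=2·atan2(√a, √(1-a))=1.285393103; dist=6371·c=8189.239 ≈ 8189.2 km; running total=8189.2 km
Leg 1 bearing: y=sinΔλ·cosφ2=0.54189331, x=cosφ1·sinφ2-sinφ1·cosφ2·cosΔλ=-0.79188661; θ=atan2(y, x)=145.6159° ≈ 145.6°
Leg 2: φ1=-0.4572832, φ2=0.8533805, Δφ=1.3106637, Δλ=-0.4483332 rad; a=sin²(Δφ/2)+cosφ1·cosφ2·sin²(Δλ/2)=0.4005448782; c=2·atan2(√a, √(1-a))=1.370550508; dist=6371·c=8731.777 ≈ 8731.8 km; running total=16921.0 km
Leg 2 bearing: y=sinΔλ·cosφ2=-0.28497648, x=cosφ1·sinφ2-sinφ1·cosφ2·cosΔλ=0.93766898; θ=atan2(y, x)=-16.9051° <0 so +360° → 343.0949° ≈ 343.1°
Leg 3: φ1=0.8533805, φ2=0.5250579, Δφ=-0.3283226, Δλ=0.5037212 rad; a=sin²(Δφ/2)+cosφ1·cosφ2·sin²(Δλ/2)=0.0620372712; c=2·atan2(√a, √(1-a))=0.503445578; dist=6371·c=3207.452 ≈ 3207.5 km; running total=20128.5 km
Leg 3 bearing: y=sinΔλ·cosφ2=0.41766739, x=cosφ1·sinφ2-sinφ1·cosφ2·cosΔλ=-0.24147163; θ=atan2(y, x)=120.0341° ≈ 120.0°
Leg 4: φ1=0.5250579, φ2=-0.5912774, Δφ=-1.1163353, Δλ=-0.2231211 rad; a=sin²(Δφ/2)+cosφ1·cosφ2·sin²(Δλ/2)=0.2894148545; c=2·atan2(√a, √(1-a))=1.136061079; dist=6371·c=7237.845 ≈ 7237.8 km; running total=27366.3 km
Leg 4 bearing: y=sinΔλ·cosφ2=-0.18370855, x=cosφ1·sinφ2-sinφ1·cosφ2·cosΔλ=-0.88818171; θ=atan2(y, x)=-168.3139° <0 so +360° → 191.6861° ≈ 191.7°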